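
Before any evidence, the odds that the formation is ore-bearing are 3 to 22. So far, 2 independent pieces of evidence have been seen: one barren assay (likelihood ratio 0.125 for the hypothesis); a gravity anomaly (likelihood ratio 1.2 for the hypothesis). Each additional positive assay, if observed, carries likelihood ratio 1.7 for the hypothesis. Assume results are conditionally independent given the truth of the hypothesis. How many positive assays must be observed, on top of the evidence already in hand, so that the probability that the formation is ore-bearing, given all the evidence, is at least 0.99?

16

Prior odds = 3/22.
Combined Bayes factor of the evidence already in hand = 0.125 × 1.2 = 0.15.
Odds after that evidence = (3/22) × 0.15 = 9/440.
Target odds = 0.99/0.01 = 99.
Need 1.7ⁿ ≥ 99 ÷ (9/440) = 4840.
1.7¹⁵ ≈2862.42 falls short of 4840 but 1.7¹⁶ ≈4866.12 reaches it, so n = 16.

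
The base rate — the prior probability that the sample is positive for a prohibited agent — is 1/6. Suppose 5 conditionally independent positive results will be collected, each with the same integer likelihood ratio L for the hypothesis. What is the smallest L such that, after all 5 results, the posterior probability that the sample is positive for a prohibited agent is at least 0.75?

2

Prior odds = (1/6)/(5/6) = 0.2.
Target odds = 0.75/0.25 = 3.
Need L⁵ ≥ 3 ÷ 0.2 = 15.
1⁵ = 1 < 15 ≤ 32 = 2⁵, so L = 2.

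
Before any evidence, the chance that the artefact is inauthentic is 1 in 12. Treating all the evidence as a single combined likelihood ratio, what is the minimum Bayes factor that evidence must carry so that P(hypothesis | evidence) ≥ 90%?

99

Prior odds = (1/12)/(11/12) = 1/11.
Target odds = 0.9/0.1 = 9.
Required Bayes factor = 9 ÷ (1/11) = 99.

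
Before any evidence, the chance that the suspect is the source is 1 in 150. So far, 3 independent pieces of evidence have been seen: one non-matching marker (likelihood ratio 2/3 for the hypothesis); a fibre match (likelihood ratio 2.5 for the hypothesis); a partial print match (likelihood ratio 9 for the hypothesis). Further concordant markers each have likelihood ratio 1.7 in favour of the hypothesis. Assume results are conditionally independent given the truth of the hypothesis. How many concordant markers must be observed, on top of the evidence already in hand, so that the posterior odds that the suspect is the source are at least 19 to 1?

10

Prior odds = (1/150)/(149/150) = 1/149.
Combined Bayes factor of the evidence already in hand = (2/3) × 2.5 × 9 = 15.
Odds after that evidence = (1/149) × 15 = 15/149.
Target odds = 19.
Need 1.7ⁿ ≥ 19 ÷ (15/149) = 2831/15.
1.7⁹ ≈118.588 falls short of 2831/15 but 1.7¹⁰ ≈201.599 reaches it, so n = 10.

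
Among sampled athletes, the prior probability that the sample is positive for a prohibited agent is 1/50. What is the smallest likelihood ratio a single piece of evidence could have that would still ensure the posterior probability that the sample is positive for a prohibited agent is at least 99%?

Prior odds = 0.02/0.98 = 1/49.
Target odds = 0.99/0.01 = 99.
Required Bayes factor = 99 ÷ (1/49) = 4851.

4851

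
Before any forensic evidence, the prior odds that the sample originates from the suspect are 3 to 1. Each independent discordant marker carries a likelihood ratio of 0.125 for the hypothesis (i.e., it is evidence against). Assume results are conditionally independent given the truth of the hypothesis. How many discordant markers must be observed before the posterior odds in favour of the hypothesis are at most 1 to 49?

3

Prior odds = 3.
Likelihood ratio per discordant marker = 0.125.
Target odds = 1/49.
Need 3 × 0.125ⁿ ≤ 1/49, i.e. 0.125ⁿ ≤ 1/147.
0.125² = 0.015625 is still above 1/147 but 0.125³ = 0.001953125 is at or below it, so n = 3.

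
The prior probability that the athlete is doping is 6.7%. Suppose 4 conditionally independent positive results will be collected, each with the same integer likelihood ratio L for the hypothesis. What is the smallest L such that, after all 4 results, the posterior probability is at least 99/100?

7

Prior odds = 0.067/0.933 = 67/933.
Target odds = 0.99/0.01 = 99.
Need L⁴ ≥ 99 ÷ (67/933) = 92367/67.
6⁴ = 1296 < 92367/67 ≤ 2401 = 7⁴, so L = 7.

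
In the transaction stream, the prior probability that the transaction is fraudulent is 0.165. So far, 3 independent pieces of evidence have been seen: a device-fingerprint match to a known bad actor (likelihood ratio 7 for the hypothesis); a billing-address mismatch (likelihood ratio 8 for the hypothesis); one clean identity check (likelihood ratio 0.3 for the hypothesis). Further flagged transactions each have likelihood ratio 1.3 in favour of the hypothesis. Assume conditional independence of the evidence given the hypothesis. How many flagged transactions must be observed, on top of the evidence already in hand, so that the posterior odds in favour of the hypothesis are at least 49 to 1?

11

Prior odds = 0.165/0.835 = 33/167.
Combined Bayes factor of the evidence already in hand = 7 × 8 × 0.3 = 16.8.
Odds after that evidence = (33/167) × 16.8 = 2772/835.
Target odds = 49.
Need 1.3ⁿ ≥ 49 ÷ (2772/835) = 5845/396.
1.3¹⁰ ≈13.7858 falls short of 5845/396 but 1.3¹¹ ≈17.9216 reaches it, so n = 11.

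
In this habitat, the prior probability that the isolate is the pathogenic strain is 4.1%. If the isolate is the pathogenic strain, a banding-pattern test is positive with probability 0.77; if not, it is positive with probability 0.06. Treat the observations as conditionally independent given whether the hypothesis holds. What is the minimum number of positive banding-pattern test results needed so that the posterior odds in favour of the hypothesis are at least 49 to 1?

3

Prior odds: 0.041 ÷ 0.959 = 41/959.
Likelihood ratio of a positive = 0.77/0.06 = 77/6.
Target odds = 49.
Require (77/6)ⁿ ≥ 49 ÷ (41/959) = 46991/41.
(77/6)² = 5929/36 falls short of 46991/41 but (77/6)³ = 456533/216 reaches it, so n = 3.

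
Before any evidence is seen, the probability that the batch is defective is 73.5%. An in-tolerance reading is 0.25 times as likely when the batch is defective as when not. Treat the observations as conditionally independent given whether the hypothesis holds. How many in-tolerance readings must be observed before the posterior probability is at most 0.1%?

6

Prior odds = 0.735/0.265 = 147/53.
Likelihood ratio per in-tolerance reading = 0.25.
Target posterior odds = 0.001/0.999 = 1/999.
Require 0.25ⁿ ≤ 1/999 ÷ (147/53) = 53/146853.
0.25⁵ = 1/1024 is still above 53/146853 but 0.25⁶ = 1/4096 is at or below it, so n = 6.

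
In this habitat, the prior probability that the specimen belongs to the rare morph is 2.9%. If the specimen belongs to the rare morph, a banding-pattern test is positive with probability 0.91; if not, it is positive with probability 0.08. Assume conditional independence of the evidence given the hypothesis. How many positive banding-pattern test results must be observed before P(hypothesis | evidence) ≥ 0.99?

4

Prior odds = 0.029/0.971 = 29/971.
Likelihood ratio of a positive = 0.91/0.08 = 11.375.
Target posterior odds = 0.99/0.01 = 99.
Need (29/971) × 11.375ⁿ ≥ 99, i.e. 11.375ⁿ ≥ 96129/29.
11.375³ = 753571/512 falls short of 96129/29 but 11.375⁴ = 68574961/4096 reaches it, so n = 4.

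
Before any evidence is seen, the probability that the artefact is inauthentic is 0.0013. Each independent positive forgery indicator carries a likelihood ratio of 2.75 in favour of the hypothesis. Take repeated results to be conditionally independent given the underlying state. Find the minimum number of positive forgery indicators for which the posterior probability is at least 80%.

Prior odds: 0.0013 ÷ 0.9987 = 13/9987.
Likelihood ratio per positive forgery indicator = 2.75.
Target posterior odds = 0.8/0.2 = 4.
Require 2.75ⁿ ≥ 4 ÷ (13/9987) = 39948/13.
2.75⁷ = 19487171/16384 falls short of 39948/13 but 2.75⁸ = 214358881/65536 reaches it, so n = 8.

8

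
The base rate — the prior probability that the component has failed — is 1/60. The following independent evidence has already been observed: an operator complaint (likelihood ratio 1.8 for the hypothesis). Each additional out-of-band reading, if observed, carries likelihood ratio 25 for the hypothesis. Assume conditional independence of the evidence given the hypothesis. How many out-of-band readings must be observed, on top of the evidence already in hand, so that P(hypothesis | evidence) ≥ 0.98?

3

Prior odds = (1/60)/(59/60) = 1/59.
Bayes factor of the evidence already in hand = 1.8.
Odds after that evidence = (1/59) × 1.8 = 9/295.
Target odds = 0.98/0.02 = 49.
Need 25ⁿ ≥ 49 ÷ (9/295) = 14455/9.
25² = 625 falls short of 14455/9 but 25³ = 15625 reaches it, so n = 3.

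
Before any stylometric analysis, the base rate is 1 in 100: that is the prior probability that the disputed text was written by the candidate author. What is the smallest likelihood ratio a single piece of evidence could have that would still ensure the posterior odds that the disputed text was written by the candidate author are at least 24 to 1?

2376

Prior odds = 0.01/0.99 = 1/99.
Target odds = 24.
Required Bayes factor = 24 ÷ (1/99) = 2376.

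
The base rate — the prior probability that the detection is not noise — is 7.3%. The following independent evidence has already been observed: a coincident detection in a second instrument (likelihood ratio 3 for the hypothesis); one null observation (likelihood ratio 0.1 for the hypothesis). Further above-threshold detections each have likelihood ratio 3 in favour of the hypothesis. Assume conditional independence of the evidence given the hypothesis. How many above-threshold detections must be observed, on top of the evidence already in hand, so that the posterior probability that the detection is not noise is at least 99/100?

8

Prior odds = 0.073/0.927 = 73/927.
Combined Bayes factor of the evidence already in hand = 3 × 0.1 = 0.3.
Odds after that evidence = (73/927) × 0.3 = 73/3090.
Target odds = 0.99/0.01 = 99.
Need 3ⁿ ≥ 99 ÷ (73/3090) = 305910/73.
3⁷ = 2187 falls short of 305910/73 but 3⁸ = 6561 reaches it, so n = 8.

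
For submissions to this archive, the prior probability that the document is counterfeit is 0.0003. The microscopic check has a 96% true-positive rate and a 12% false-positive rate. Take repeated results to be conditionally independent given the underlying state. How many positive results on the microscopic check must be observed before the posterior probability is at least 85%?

Prior odds = 0.0003/0.9997 = 3/9997.
Likelihood ratio of a positive result = 0.96/0.12 = 8.
Target posterior odds = 0.85/0.15 = 17/3.
Require 8ⁿ ≥ 17/3 ÷ (3/9997) = 169949/9.
8⁴ = 4096 falls short of 169949/9 but 8⁵ = 32768 reaches it, so n = 5.

5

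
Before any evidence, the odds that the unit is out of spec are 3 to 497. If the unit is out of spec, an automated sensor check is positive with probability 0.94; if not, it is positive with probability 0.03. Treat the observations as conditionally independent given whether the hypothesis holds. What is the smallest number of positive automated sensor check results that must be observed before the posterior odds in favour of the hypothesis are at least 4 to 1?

2

Prior odds = 3/497.
Likelihood ratio of a positive = 0.94/0.03 = 94/3.
Target odds = 4.
Need (3/497) × (94/3)ⁿ ≥ 4, i.e. (94/3)ⁿ ≥ 1988/3.
(94/3)¹ = 94/3 falls short of 1988/3 but (94/3)² = 8836/9 reaches it, so n = 2.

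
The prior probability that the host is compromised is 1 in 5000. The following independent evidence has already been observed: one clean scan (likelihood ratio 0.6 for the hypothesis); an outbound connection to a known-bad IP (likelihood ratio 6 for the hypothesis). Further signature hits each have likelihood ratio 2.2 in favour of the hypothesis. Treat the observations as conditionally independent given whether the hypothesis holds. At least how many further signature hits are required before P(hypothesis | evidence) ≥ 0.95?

13

Prior odds = 0.0002/0.9998 = 1/4999.
Combined Bayes factor of the evidence already in hand = 0.6 × 6 = 3.6.
Odds after that evidence = (1/4999) × 3.6 = 18/24995.
Target odds = 0.95/0.05 = 19.
Need 2.2ⁿ ≥ 19 ÷ (18/24995) = 474905/18.
2.2¹² ≈12855 falls short of 474905/18 but 2.2¹³ ≈28281 reaches it, so n = 13.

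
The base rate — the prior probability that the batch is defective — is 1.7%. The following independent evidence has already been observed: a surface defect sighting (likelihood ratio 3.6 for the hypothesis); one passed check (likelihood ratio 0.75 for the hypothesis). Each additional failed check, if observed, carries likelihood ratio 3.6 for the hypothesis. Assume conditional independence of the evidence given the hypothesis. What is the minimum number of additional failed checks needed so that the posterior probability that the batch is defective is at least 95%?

Prior odds = 0.017/0.983 = 17/983.
Combined Bayes factor of the evidence already in hand = 3.6 × 0.75 = 2.7.
Odds after that evidence = (17/983) × 2.7 = 459/9830.
Target odds = 0.95/0.05 = 19.
Need 3.6ⁿ ≥ 19 ÷ (459/9830) = 186770/459.
3.6⁴ = 167.9616 falls short of 186770/459 but 3.6⁵ = 604.66176 reaches it, so n = 5.

5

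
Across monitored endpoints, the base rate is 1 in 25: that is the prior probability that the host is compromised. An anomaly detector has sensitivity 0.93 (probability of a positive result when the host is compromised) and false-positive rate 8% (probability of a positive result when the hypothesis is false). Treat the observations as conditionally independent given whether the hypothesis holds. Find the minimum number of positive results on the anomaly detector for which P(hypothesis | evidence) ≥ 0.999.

5

Prior odds: 0.04 ÷ 0.96 = 1/24.
Likelihood ratio of a positive result = 0.93/0.08 = 11.625.
Target odds: 0.999 ÷ 0.001 = 999.
Require 11.625ⁿ ≥ 999 ÷ (1/24) = 23976.
11.625⁴ = 74805201/4096 falls short of 23976 but 11.625⁵ ≈212307 reaches it, so n = 5.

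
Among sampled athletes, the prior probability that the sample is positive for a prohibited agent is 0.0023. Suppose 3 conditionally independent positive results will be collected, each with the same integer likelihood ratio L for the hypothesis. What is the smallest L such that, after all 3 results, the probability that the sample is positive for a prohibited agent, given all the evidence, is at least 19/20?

Prior odds = 0.0023/0.9977 = 23/9977.
Target odds = 0.95/0.05 = 19.
Need L³ ≥ 19 ÷ (23/9977) = 189563/23.
20³ = 8000 < 189563/23 ≤ 9261 = 21³, so L = 21.

21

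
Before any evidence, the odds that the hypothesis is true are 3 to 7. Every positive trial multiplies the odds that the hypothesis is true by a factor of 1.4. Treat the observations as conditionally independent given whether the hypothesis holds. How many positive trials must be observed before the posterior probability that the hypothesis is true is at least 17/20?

Prior odds = 3/7.
Likelihood ratio per positive trial = 1.4.
Target posterior odds = 0.85/0.15 = 17/3.
Require 1.4ⁿ ≥ 17/3 ÷ (3/7) = 119/9.
1.4⁷ = 823543/78125 falls short of 119/9 but 1.4⁸ = 5764801/390625 reaches it, so n = 8.

8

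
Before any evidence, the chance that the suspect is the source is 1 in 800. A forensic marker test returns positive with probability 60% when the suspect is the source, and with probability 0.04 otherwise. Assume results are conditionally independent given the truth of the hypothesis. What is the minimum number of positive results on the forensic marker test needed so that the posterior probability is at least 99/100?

Prior odds = 0.00125/0.99875 = 1/799.
Likelihood ratio of a positive result = 0.6/0.04 = 15.
Target posterior odds = 0.99/0.01 = 99.
Require 15ⁿ ≥ 99 ÷ (1/799) = 79101.
15⁴ = 50625 falls short of 79101 but 15⁵ = 759375 reaches it, so n = 5.

5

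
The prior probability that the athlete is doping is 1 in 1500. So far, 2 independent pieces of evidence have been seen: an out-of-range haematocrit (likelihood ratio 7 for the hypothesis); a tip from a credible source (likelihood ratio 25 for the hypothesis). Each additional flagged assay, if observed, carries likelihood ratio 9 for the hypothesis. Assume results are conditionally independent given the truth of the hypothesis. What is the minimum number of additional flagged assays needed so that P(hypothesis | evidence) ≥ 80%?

Prior odds = (1/1500)/(1499/1500) = 1/1499.
Combined Bayes factor of the evidence already in hand = 7 × 25 = 175.
Odds after that evidence = (1/1499) × 175 = 175/1499.
Target odds = 0.8/0.2 = 4.
Need 9ⁿ ≥ 4 ÷ (175/1499) = 5996/175.
9¹ = 9 falls short of 5996/175 but 9² = 81 reaches it, so n = 2.

2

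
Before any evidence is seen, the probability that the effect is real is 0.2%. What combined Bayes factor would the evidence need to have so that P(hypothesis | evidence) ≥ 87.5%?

Prior odds = 0.002/0.998 = 1/499.
Target odds = 0.875/0.125 = 7.
Required Bayes factor = 7 ÷ (1/499) = 3493.

3493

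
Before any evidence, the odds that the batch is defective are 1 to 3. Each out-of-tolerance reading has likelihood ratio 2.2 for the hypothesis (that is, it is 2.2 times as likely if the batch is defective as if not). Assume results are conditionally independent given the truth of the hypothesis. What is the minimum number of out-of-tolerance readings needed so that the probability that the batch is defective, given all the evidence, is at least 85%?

4

Prior odds = 1/3.
Likelihood ratio per out-of-tolerance reading = 2.2.
Target posterior odds = 0.85/0.15 = 17/3.
Need (1/3) × 2.2ⁿ ≥ 17/3, i.e. 2.2ⁿ ≥ 17.
2.2³ = 10.648 falls short of 17 but 2.2⁴ = 23.4256 reaches it, so n = 4.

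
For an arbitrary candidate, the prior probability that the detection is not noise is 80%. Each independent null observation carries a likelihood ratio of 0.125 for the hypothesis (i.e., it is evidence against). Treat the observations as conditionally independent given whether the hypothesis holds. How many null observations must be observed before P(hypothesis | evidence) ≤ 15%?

Prior odds: 0.8 ÷ 0.2 = 4.
Likelihood ratio per null observation = 0.125.
Target odds: 0.15 ÷ 0.85 = 3/17.
Require 0.125ⁿ ≤ 3/17 ÷ 4 = 3/68.
0.125¹ = 0.125 is still above 3/68 but 0.125² = 0.015625 is at or below it, so n = 2.

2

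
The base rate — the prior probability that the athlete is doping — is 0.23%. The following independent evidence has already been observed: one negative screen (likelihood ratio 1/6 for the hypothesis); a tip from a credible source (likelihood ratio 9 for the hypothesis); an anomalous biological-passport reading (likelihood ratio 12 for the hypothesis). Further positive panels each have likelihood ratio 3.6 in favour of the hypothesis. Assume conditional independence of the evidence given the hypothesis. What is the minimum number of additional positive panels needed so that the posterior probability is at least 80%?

Prior odds = 0.0023/0.9977 = 23/9977.
Combined Bayes factor of the evidence already in hand = (1/6) × 9 × 12 = 18.
Odds after that evidence = (23/9977) × 18 = 414/9977.
Target odds = 0.8/0.2 = 4.
Need 3.6ⁿ ≥ 4 ÷ (414/9977) = 19954/207.
3.6³ = 46.656 falls short of 19954/207 but 3.6⁴ = 167.9616 reaches it, so n = 4.

4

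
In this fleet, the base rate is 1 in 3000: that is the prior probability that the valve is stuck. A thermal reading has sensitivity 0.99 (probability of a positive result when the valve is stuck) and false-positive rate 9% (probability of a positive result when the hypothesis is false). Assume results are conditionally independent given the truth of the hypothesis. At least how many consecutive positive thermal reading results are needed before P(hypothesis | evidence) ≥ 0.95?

Prior odds: (1/3000) ÷ (2999/3000) = 1/2999.
Likelihood ratio of a positive result = 0.99/0.09 = 11.
Target odds: 0.95 ÷ 0.05 = 19.
Need (1/2999) × 11ⁿ ≥ 19, i.e. 11ⁿ ≥ 56981.
11⁴ = 14641 falls short of 56981 but 11⁵ = 161051 reaches it, so n = 5.

5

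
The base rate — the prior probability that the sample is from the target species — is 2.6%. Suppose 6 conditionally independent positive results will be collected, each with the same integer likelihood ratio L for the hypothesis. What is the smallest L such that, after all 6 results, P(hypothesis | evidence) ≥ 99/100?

Prior odds = 0.026/0.974 = 13/487.
Target odds = 0.99/0.01 = 99.
Need L⁶ ≥ 99 ÷ (13/487) = 48213/13.
3⁶ = 729 < 48213/13 ≤ 4096 = 4⁶, so L = 4.

4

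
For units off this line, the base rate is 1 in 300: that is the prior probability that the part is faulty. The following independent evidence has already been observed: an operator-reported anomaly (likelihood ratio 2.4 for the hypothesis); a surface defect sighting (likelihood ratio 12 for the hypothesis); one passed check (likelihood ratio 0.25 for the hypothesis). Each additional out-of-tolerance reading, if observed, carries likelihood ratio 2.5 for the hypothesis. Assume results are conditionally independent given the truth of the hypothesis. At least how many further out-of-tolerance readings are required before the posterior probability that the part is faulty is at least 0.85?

Prior odds = (1/300)/(299/300) = 1/299.
Combined Bayes factor of the evidence already in hand = 2.4 × 12 × 0.25 = 7.2.
Odds after that evidence = (1/299) × 7.2 = 36/1495.
Target odds = 0.85/0.15 = 17/3.
Need 2.5ⁿ ≥ 17/3 ÷ (36/1495) = 25415/108.
2.5⁵ = 97.65625 falls short of 25415/108 but 2.5⁶ = 244.140625 reaches it, so n = 6.

6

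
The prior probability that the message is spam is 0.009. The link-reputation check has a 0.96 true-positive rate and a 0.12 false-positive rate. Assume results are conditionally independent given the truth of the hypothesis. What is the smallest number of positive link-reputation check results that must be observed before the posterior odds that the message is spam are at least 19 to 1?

4

Prior odds = 0.009/0.991 = 9/991.
Likelihood ratio of a positive result = 0.96/0.12 = 8.
Target odds = 19.
Require 8ⁿ ≥ 19 ÷ (9/991) = 18829/9.
8³ = 512 falls short of 18829/9 but 8⁴ = 4096 reaches it, so n = 4.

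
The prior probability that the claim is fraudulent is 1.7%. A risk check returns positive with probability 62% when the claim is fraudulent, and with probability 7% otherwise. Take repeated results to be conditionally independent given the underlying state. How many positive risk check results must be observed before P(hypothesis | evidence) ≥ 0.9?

Prior odds: 0.017 ÷ 0.983 = 17/983.
Likelihood ratio of a positive result = 0.62/0.07 = 62/7.
Target odds: 0.9 ÷ 0.1 = 9.
Need (17/983) × (62/7)ⁿ ≥ 9, i.e. (62/7)ⁿ ≥ 8847/17.
(62/7)² = 3844/49 falls short of 8847/17 but (62/7)³ = 238328/343 reaches it, so n = 3.

3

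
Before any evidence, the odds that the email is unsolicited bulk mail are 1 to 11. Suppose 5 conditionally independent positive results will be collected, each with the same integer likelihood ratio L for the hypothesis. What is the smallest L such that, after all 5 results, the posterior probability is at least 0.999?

Prior odds = 1/11.
Target odds = 0.999/0.001 = 999.
Need L⁵ ≥ 999 ÷ (1/11) = 10989.
6⁵ = 7776 < 10989 ≤ 16807 = 7⁵, so L = 7.

7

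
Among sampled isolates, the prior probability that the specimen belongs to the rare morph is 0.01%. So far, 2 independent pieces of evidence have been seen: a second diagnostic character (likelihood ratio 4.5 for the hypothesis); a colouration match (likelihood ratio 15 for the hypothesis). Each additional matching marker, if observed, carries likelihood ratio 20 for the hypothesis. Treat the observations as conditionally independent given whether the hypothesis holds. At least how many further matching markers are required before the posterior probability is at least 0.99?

4

Prior odds = 0.0001/0.9999 = 1/9999.
Combined Bayes factor of the evidence already in hand = 4.5 × 15 = 67.5.
Odds after that evidence = (1/9999) × 67.5 = 15/2222.
Target odds = 0.99/0.01 = 99.
Need 20ⁿ ≥ 99 ÷ (15/2222) = 14665.2.
20³ = 8000 falls short of 14665.2 but 20⁴ = 160000 reaches it, so n = 4.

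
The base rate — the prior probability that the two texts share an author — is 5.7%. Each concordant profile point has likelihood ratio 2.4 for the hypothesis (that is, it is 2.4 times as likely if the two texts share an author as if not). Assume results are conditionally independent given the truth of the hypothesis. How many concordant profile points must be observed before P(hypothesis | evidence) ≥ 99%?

Prior odds: 0.057 ÷ 0.943 = 57/943.
Likelihood ratio per concordant profile point = 2.4.
Target odds: 0.99 ÷ 0.01 = 99.
Need (57/943) × 2.4ⁿ ≥ 99, i.e. 2.4ⁿ ≥ 31119/19.
2.4⁸ = 429981696/390625 falls short of 31119/19 but 2.4⁹ ≈2641.81 reaches it, so n = 9.

9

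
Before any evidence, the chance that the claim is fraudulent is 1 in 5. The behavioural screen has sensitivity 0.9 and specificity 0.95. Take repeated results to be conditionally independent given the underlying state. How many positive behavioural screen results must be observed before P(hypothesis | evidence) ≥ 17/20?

Prior odds = 0.2/0.8 = 0.25.
False-positive rate = 1 − 0.95 = 0.05; likelihood ratio of a positive = 0.9/0.05 = 18.
Target posterior odds = 0.85/0.15 = 17/3.
Require 18ⁿ ≥ 17/3 ÷ 0.25 = 68/3.
18¹ = 18 falls short of 68/3 but 18² = 324 reaches it, so n = 2.

2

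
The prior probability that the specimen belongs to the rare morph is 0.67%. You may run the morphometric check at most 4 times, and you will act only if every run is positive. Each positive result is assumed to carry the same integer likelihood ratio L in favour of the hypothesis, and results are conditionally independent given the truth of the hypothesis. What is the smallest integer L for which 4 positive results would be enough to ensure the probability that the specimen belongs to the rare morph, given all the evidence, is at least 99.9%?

20

Prior odds = 0.0067/0.9933 = 67/9933.
Target odds = 0.999/0.001 = 999.
Need L⁴ ≥ 999 ÷ (67/9933) = 9923067/67.
19⁴ = 130321 < 9923067/67 ≤ 160000 = 20⁴, so L = 20.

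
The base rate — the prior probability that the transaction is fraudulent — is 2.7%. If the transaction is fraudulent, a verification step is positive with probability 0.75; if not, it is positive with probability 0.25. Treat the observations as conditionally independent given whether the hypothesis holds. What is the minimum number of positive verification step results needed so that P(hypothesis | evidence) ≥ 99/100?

Prior odds: 0.027 ÷ 0.973 = 27/973.
Likelihood ratio of a positive = 0.75/0.25 = 3.
Target posterior odds = 0.99/0.01 = 99.
Need (27/973) × 3ⁿ ≥ 99, i.e. 3ⁿ ≥ 10703/3.
3⁷ = 2187 falls short of 10703/3 but 3⁸ = 6561 reaches it, so n = 8.

8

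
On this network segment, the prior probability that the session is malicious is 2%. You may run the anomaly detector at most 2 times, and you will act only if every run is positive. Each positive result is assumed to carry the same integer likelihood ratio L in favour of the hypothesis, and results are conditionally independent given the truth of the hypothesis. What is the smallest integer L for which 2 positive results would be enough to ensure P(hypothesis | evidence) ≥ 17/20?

Prior odds = 0.02/0.98 = 1/49.
Target odds = 0.85/0.15 = 17/3.
Need L² ≥ 17/3 ÷ (1/49) = 833/3.
16² = 256 < 833/3 ≤ 289 = 17², so L = 17.

17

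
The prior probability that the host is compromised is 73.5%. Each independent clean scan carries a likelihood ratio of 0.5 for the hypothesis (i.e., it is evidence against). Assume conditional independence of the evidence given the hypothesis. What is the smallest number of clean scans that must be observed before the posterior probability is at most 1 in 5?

4

Prior odds = 0.735/0.265 = 147/53.
Likelihood ratio per clean scan = 0.5.
Target odds: 0.2 ÷ 0.8 = 0.25.
Require 0.5ⁿ ≤ 0.25 ÷ (147/53) = 53/588.
0.5³ = 0.125 is still above 53/588 but 0.5⁴ = 0.0625 is at or below it, so n = 4.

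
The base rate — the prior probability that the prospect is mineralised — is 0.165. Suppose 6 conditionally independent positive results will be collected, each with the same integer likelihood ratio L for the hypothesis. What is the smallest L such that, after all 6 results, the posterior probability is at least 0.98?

3

Prior odds = 0.165/0.835 = 33/167.
Target odds = 0.98/0.02 = 49.
Need L⁶ ≥ 49 ÷ (33/167) = 8183/33.
2⁶ = 64 < 8183/33 ≤ 729 = 3⁶, so L = 3.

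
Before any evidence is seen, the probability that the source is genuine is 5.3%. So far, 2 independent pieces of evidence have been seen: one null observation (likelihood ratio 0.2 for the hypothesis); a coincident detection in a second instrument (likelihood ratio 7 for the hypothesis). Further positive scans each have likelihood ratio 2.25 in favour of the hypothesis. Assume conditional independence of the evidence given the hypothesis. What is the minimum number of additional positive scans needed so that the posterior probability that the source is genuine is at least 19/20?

Prior odds = 0.053/0.947 = 53/947.
Combined Bayes factor of the evidence already in hand = 0.2 × 7 = 1.4.
Odds after that evidence = (53/947) × 1.4 = 371/4735.
Target odds = 0.95/0.05 = 19.
Need 2.25ⁿ ≥ 19 ÷ (371/4735) = 89965/371.
2.25⁶ = 531441/4096 falls short of 89965/371 but 2.25⁷ = 4782969/16384 reaches it, so n = 7.

7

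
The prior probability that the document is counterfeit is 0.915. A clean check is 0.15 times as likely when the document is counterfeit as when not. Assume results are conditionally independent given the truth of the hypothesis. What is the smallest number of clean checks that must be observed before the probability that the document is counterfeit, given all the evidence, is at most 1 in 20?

Prior odds = 0.915/0.085 = 183/17.
Likelihood ratio per clean check = 0.15.
Target posterior odds = 0.05/0.95 = 1/19.
Need (183/17) × 0.15ⁿ ≤ 1/19, i.e. 0.15ⁿ ≤ 17/3477.
0.15² = 0.0225 is still above 17/3477 but 0.15³ = 0.003375 is at or below it, so n = 3.

3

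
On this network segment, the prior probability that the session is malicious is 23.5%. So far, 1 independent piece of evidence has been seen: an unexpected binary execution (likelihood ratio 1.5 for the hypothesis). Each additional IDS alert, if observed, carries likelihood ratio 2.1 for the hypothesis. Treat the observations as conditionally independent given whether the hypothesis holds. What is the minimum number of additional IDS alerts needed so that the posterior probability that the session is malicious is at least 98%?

7

Prior odds = 0.235/0.765 = 47/153.
Bayes factor of the evidence already in hand = 1.5.
Odds after that evidence = (47/153) × 1.5 = 47/102.
Target odds = 0.98/0.02 = 49.
Need 2.1ⁿ ≥ 49 ÷ (47/102) = 4998/47.
2.1⁶ = 85766121/1000000 falls short of 4998/47 but 2.1⁷ ≈180.109 reaches it, so n = 7.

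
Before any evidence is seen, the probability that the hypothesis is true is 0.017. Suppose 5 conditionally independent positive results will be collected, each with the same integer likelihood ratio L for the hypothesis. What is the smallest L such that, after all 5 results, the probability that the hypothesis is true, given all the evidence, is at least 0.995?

Prior odds = 0.017/0.983 = 17/983.
Target odds = 0.995/0.005 = 199.
Need L⁵ ≥ 199 ÷ (17/983) = 195617/17.
6⁵ = 7776 < 195617/17 ≤ 16807 = 7⁵, so L = 7.

7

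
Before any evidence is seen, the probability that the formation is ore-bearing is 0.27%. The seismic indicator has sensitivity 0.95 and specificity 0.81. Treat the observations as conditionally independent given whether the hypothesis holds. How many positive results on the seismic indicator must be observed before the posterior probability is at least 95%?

Prior odds = 0.0027/0.9973 = 27/9973.
False-positive rate = 1 − 0.81 = 0.19; likelihood ratio of a positive = 0.95/0.19 = 5.
Target odds: 0.95 ÷ 0.05 = 19.
Require 5ⁿ ≥ 19 ÷ (27/9973) = 189487/27.
5⁵ = 3125 falls short of 189487/27 but 5⁶ = 15625 reaches it, so n = 6.

6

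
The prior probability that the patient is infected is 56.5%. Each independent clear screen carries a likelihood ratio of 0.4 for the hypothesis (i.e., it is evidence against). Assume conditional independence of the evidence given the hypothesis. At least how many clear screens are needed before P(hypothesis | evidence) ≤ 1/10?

Prior odds: 0.565 ÷ 0.435 = 113/87.
Likelihood ratio per clear screen = 0.4.
Target odds: 0.1 ÷ 0.9 = 1/9.
Require 0.4ⁿ ≤ 1/9 ÷ (113/87) = 29/339.
0.4² = 0.16 is still above 29/339 but 0.4³ = 0.064 is at or below it, so n = 3.

3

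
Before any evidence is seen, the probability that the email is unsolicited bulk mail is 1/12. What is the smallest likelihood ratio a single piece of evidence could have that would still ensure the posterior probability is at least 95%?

Prior odds = (1/12)/(11/12) = 1/11.
Target odds = 0.95/0.05 = 19.
Required Bayes factor = 19 ÷ (1/11) = 209.

209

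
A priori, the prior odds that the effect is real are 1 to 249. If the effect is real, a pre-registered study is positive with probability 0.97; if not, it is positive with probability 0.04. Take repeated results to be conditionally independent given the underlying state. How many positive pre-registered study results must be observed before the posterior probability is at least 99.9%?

4

Prior odds = 1/249.
Likelihood ratio of a positive = 0.97/0.04 = 24.25.
Target odds: 0.999 ÷ 0.001 = 999.
Require 24.25ⁿ ≥ 999 ÷ (1/249) = 248751.
24.25³ = 912673/64 falls short of 248751 but 24.25⁴ = 88529281/256 reaches it, so n = 4.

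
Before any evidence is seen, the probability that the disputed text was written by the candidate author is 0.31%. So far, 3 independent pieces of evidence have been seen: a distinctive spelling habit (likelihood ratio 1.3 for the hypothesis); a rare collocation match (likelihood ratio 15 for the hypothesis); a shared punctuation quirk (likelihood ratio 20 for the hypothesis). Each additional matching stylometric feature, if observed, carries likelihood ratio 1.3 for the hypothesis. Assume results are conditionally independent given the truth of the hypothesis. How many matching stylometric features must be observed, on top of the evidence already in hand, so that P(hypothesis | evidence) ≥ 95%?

Prior odds = 0.0031/0.9969 = 31/9969.
Combined Bayes factor of the evidence already in hand = 1.3 × 15 × 20 = 390.
Odds after that evidence = (31/9969) × 390 = 4030/3323.
Target odds = 0.95/0.05 = 19.
Need 1.3ⁿ ≥ 19 ÷ (4030/3323) = 63137/4030.
1.3¹⁰ ≈13.7858 falls short of 63137/4030 but 1.3¹¹ ≈17.9216 reaches it, so n = 11.

11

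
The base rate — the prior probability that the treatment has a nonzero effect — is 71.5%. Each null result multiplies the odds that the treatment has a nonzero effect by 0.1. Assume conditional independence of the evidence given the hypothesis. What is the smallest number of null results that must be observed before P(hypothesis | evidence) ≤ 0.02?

3

Prior odds: 0.715 ÷ 0.285 = 143/57.
Likelihood ratio per null result = 0.1.
Target odds: 0.02 ÷ 0.98 = 1/49.
Need (143/57) × 0.1ⁿ ≤ 1/49, i.e. 0.1ⁿ ≤ 57/7007.
0.1² = 0.01 is still above 57/7007 but 0.1³ = 0.001 is at or below it, so n = 3.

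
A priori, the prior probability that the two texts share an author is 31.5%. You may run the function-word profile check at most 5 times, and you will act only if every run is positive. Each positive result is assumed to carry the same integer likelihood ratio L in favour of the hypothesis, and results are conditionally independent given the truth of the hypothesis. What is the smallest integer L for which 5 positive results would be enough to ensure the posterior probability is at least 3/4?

Prior odds = 0.315/0.685 = 63/137.
Target odds = 0.75/0.25 = 3.
Need L⁵ ≥ 3 ÷ (63/137) = 137/21.
1⁵ = 1 < 137/21 ≤ 32 = 2⁵, so L = 2.

2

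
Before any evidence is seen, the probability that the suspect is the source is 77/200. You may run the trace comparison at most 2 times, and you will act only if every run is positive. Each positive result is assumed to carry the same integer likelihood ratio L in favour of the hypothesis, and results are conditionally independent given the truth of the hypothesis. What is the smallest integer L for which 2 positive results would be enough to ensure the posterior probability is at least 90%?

Prior odds = 0.385/0.615 = 77/123.
Target odds = 0.9/0.1 = 9.
Need L² ≥ 9 ÷ (77/123) = 1107/77.
3² = 9 < 1107/77 ≤ 16 = 4², so L = 4.

4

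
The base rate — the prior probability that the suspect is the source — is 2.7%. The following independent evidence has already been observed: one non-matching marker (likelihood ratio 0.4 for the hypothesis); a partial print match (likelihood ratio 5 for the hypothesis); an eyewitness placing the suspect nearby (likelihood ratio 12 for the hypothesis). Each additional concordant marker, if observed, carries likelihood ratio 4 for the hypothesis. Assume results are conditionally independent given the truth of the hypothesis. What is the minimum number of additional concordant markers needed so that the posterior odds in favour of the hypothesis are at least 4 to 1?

2

Prior odds = 0.027/0.973 = 27/973.
Combined Bayes factor of the evidence already in hand = 0.4 × 5 × 12 = 24.
Odds after that evidence = (27/973) × 24 = 648/973.
Target odds = 4.
Need 4ⁿ ≥ 4 ÷ (648/973) = 973/162.
4¹ = 4 falls short of 973/162 but 4² = 16 reaches it, so n = 2.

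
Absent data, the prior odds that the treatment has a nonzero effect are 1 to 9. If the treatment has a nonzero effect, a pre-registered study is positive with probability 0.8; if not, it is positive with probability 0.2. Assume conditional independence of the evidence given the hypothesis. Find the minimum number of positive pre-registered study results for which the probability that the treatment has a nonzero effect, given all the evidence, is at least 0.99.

Prior odds = 1/9.
Likelihood ratio of a positive = 0.8/0.2 = 4.
Target odds: 0.99 ÷ 0.01 = 99.
Require 4ⁿ ≥ 99 ÷ (1/9) = 891.
4⁴ = 256 falls short of 891 but 4⁵ = 1024 reaches it, so n = 5.

5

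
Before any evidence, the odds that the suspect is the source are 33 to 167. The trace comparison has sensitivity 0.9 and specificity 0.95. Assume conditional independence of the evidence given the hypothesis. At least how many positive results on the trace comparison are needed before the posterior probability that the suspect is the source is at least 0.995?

Prior odds = 33/167.
False-positive rate = 1 − 0.95 = 0.05; likelihood ratio of a positive = 0.9/0.05 = 18.
Target posterior odds = 0.995/0.005 = 199.
Need (33/167) × 18ⁿ ≥ 199, i.e. 18ⁿ ≥ 33233/33.
18² = 324 falls short of 33233/33 but 18³ = 5832 reaches it, so n = 3.

3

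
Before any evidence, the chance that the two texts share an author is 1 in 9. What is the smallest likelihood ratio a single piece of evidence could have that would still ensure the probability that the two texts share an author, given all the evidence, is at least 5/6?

Prior odds = (1/9)/(8/9) = 0.125.
Target odds = (5/6)/(1/6) = 5.
Required Bayes factor = 5 ÷ 0.125 = 40.

40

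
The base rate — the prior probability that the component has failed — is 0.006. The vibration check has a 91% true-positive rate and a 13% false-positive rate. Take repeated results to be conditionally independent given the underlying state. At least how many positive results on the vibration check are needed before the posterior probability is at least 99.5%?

Prior odds = 0.006/0.994 = 3/497.
Likelihood ratio of a positive result = 0.91/0.13 = 7.
Target posterior odds = 0.995/0.005 = 199.
Need (3/497) × 7ⁿ ≥ 199, i.e. 7ⁿ ≥ 98903/3.
7⁵ = 16807 falls short of 98903/3 but 7⁶ = 117649 reaches it, so n = 6.

6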